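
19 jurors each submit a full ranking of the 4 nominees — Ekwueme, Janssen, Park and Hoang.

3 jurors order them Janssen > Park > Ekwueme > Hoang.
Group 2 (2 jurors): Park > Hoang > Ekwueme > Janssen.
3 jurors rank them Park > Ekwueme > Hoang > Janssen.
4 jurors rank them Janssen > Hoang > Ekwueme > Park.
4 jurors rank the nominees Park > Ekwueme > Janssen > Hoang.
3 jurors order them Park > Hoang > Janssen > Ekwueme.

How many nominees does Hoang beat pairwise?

0

Hoang against each rival (19 jurors):
Hoang vs Ekwueme: 2+4+3 = 9 for Hoang, 10 for Ekwueme — Ekwueme by 10–9.
Hoang vs Janssen: Janssen wins 11–8.
Hoang vs Park: Park, 15–4.
Hoang beats no one; loses to Ekwueme, Janssen, Park — 0 pairwise wins.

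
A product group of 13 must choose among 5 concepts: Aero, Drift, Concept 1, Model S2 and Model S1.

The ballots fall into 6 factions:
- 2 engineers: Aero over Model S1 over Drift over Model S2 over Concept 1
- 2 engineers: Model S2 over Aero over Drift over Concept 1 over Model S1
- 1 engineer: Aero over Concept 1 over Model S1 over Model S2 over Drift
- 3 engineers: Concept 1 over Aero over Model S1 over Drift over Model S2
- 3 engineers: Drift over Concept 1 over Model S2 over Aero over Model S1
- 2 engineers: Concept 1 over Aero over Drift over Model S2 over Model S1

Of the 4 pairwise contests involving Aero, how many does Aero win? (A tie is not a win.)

Aero against each rival (13 engineers):
Aero vs Drift: Aero is ranked higher on 2+2+1+3+2 = 10 ballots, Drift on 3. Aero wins 10–3.
Aero–Concept 1: Concept 1 8–5.
Aero–Model S2: Aero 8–5.
Aero vs Model S1: Aero, 13–0.
Aero beats Drift, Model S2, Model S1; loses to Concept 1 — 3 pairwise wins.

3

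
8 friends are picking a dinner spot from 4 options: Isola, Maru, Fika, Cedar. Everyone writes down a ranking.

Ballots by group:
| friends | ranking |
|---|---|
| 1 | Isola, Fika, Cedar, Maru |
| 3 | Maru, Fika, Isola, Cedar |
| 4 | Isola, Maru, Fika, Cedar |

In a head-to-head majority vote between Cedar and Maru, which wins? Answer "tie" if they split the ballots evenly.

Ballots ranking Cedar above Maru: 1.
Ballots ranking Maru above Cedar: 8 − 1 = 7.
Maru wins the head-to-head 7–1.

Maru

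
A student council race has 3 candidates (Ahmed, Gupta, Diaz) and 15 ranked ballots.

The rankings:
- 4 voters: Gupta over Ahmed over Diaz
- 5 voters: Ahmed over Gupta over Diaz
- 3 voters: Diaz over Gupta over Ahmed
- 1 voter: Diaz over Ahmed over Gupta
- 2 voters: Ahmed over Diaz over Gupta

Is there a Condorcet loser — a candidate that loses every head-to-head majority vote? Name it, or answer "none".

Head-to-head results (15 voters):
Ahmed vs Gupta: Ahmed is ranked higher on 5+1+2 = 8 ballots, Gupta on 7. Ahmed wins 8–7.
Ahmed–Diaz: Ahmed 11–4.
Gupta vs Diaz: Gupta, 9–6.
Diaz loses to every other candidate — it is the Condorcet loser.

Diaz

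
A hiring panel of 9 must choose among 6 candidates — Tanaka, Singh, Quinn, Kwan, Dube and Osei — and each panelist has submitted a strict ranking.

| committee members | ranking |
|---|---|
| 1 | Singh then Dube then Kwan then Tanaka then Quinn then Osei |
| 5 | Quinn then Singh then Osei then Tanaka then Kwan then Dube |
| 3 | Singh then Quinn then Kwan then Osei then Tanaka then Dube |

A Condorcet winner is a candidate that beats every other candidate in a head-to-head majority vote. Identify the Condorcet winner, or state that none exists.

Quinn

Pairwise majorities:
Tanaka vs Singh: 0 for Tanaka, 9 for Singh — Singh by 9–0.
Tanaka vs Quinn: Tanaka is ranked higher on 1 ballot, Quinn on 8. Quinn wins 8–1.
Tanaka vs Kwan: 5 for Tanaka, 4 for Kwan — Tanaka by 5–4.
Tanaka vs Dube: 8 to 1, Tanaka.
Tanaka vs Osei: 1 for Tanaka, 8 for Osei — Osei by 8–1.
Singh vs Quinn: Singh is ranked higher on 1+3 = 4 ballots, Quinn on 5. Quinn wins 5–4.
Singh vs Kwan: 1+5+3 = 9 for Singh, 0 for Kwan — Singh by 9–0.
Singh vs Dube: Singh is ranked higher on 1+5+3 = 9 ballots, Dube on 0. Singh wins 9–0.
Singh vs Osei: 1+5+3 = 9 for Singh, 0 for Osei — Singh by 9–0.
Quinn vs Kwan: 5+3 = 8 for Quinn, 1 for Kwan — Quinn by 8–1.
Quinn vs Dube: Quinn is ranked higher on 5+3 = 8 ballots, Dube on 1. Quinn wins 8–1.
Quinn vs Osei: 1+5+3 = 9 for Quinn, 0 for Osei — Quinn by 9–0.
Kwan vs Dube: Kwan is ranked higher on 5+3 = 8 ballots, Dube on 1. Kwan wins 8–1.
Kwan vs Osei: 1+3 = 4 for Kwan, 5 for Osei — Osei by 5–4.
Dube vs Osei: 1 to 8, Osei.
Only Quinn has no losses; Quinn is the Condorcet winner.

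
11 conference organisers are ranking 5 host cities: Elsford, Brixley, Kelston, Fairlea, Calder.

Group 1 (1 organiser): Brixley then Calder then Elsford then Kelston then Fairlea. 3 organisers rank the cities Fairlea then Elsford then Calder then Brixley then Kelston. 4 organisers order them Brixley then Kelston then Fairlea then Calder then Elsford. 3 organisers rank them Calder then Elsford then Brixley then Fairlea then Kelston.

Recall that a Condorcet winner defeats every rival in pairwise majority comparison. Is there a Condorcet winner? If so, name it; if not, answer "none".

none

Check each pair by majority over 11 ballots:
Elsford vs Brixley: 6 to 5, Elsford.
Elsford vs Kelston: 7 to 4, Elsford.
Elsford vs Fairlea: 1+3 = 4 for Elsford, 7 for Fairlea — Fairlea by 7–4.
Elsford vs Calder: 3 for Elsford, 8 for Calder — Calder by 8–3.
Brixley vs Kelston: 11 to 0, Brixley.
Brixley vs Fairlea: Brixley preferred on 1+4+3 = 8 ballots; Brixley wins 8–3.
Brixley vs Calder: Brixley preferred on 1+4 = 5 ballots; Calder wins 6–5.
Kelston vs Fairlea: Kelston preferred on 1+4 = 5 ballots; Fairlea wins 6–5.
Kelston vs Calder: Kelston preferred on 4 ballots; Calder wins 7–4.
Fairlea vs Calder: Fairlea is ranked higher on 3+4 = 7 ballots, Calder on 4. Fairlea wins 7–4.
Every city loses at least once (Elsford loses to Fairlea; Brixley loses to Elsford; Kelston loses to Elsford; Fairlea loses to Brixley; Calder loses to Fairlea). The majority relation contains the cycle Elsford > Brixley > Fairlea > Elsford, so there is no Condorcet winner.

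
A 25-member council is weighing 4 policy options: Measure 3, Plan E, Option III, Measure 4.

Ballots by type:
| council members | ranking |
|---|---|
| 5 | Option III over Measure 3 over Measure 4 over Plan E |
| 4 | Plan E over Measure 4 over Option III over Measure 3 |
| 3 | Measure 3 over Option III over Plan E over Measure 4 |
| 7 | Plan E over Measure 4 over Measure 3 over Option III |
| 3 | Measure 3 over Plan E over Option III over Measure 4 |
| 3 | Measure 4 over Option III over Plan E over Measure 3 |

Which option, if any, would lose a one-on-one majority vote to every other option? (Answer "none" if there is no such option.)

Head-to-head results (25 council members):
Measure 3 vs Plan E: Plan E wins 14–11.
Measure 3–Option III: Measure 3 13–12.
Measure 3 vs Measure 4: Measure 3 is ranked higher on 5+3+3 = 11 ballots, Measure 4 on 14. Measure 4 wins 14–11.
Plan E vs Option III: Plan E, 14–11.
Plan E vs Measure 4: 4+3+7+3 = 17 for Plan E, 8 for Measure 4 — Plan E by 17–8.
Option III vs Measure 4: 5+3+3 = 11 for Option III, 14 for Measure 4 — Measure 4 by 14–11.
Option III loses to every other option — it is the Condorcet loser.

Option III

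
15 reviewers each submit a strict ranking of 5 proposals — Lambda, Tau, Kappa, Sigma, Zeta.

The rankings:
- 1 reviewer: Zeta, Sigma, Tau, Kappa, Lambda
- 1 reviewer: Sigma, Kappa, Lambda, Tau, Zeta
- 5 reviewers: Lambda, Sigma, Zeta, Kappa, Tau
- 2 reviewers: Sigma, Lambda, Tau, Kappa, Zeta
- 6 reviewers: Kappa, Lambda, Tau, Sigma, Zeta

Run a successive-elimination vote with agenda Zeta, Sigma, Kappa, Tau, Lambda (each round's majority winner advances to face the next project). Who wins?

Round 1: Zeta vs Sigma — 1–14, Sigma advances.
Round 2: Sigma vs Kappa — 9–6, Sigma advances.
Round 3: Sigma vs Tau — 9–6, Sigma advances.
Round 4: Sigma vs Lambda — 4–11, Lambda advances.
The agenda winner is Lambda.

Lambda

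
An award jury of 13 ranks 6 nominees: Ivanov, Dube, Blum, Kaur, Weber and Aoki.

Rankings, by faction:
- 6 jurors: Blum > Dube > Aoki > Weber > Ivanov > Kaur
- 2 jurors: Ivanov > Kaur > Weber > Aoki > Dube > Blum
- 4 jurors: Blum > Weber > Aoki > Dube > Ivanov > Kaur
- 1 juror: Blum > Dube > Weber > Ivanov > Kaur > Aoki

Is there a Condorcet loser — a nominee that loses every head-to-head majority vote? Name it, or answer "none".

Kaur

Pairwise majorities:
Ivanov vs Dube: Dube wins 11–2.
Ivanov vs Blum: 2 to 11, Blum.
Ivanov vs Kaur: Ivanov preferred on 6+2+4+1 = 13 ballots; Ivanov wins 13–0.
Ivanov vs Weber: Weber, 11–2.
Ivanov vs Aoki: Aoki wins 10–3.
Dube–Blum: Blum 11–2.
Dube vs Kaur: 11 to 2, Dube.
Dube vs Weber: 6+1 = 7 for Dube, 6 for Weber — Dube by 7–6.
Dube vs Aoki: Dube wins 7–6.
Blum–Kaur: Blum 11–2.
Blum–Weber: Blum 11–2.
Blum vs Aoki: Blum preferred on 6+4+1 = 11 ballots; Blum wins 11–2.
Kaur vs Weber: Kaur preferred on 2 ballots; Weber wins 11–2.
Kaur vs Aoki: Kaur is ranked higher on 2+1 = 3 ballots, Aoki on 10. Aoki wins 10–3.
Weber vs Aoki: Weber preferred on 2+4+1 = 7 ballots; Weber wins 7–6.
Kaur is beaten in every head-to-head and is the Condorcet loser.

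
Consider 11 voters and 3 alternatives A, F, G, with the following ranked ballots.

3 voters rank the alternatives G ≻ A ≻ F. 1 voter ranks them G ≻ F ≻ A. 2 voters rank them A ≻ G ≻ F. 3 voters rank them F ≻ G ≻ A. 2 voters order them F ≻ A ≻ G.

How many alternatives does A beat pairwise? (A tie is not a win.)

0

A against each rival (11 voters):
A vs F: F wins 6–5.
A vs G: G, 7–4.
A beats no one; loses to F, G — 0 pairwise wins.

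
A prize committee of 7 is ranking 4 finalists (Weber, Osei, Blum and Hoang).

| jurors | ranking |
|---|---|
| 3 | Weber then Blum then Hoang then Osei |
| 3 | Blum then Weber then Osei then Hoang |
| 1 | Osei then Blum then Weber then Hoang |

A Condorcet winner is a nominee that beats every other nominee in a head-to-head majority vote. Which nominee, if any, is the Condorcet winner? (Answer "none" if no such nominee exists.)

Check each pair by majority over 7 ballots:
Weber–Osei: Weber 6–1.
Weber vs Blum: Blum wins 4–3.
Weber–Hoang: Weber 7–0.
Osei vs Blum: Blum wins 6–1.
Osei–Hoang: Osei 4–3.
Blum vs Hoang: Blum, 7–0.
Blum beats each of Weber, Osei, Hoang — Blum is the Condorcet winner.

Blum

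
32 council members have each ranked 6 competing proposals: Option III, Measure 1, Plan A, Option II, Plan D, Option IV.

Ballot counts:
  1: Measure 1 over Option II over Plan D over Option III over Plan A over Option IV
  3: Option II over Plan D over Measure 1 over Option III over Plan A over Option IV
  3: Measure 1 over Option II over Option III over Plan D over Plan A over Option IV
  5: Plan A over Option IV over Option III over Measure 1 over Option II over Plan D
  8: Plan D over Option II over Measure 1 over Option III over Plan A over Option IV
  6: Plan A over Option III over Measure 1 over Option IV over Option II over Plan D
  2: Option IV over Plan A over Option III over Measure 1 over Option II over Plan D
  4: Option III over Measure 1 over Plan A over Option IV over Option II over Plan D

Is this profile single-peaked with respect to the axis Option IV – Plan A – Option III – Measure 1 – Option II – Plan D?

Axis positions: Option IV=1, Plan A=2, Option III=3, Measure 1=4, Option II=5, Plan D=6.
Bloc 1 (peak Measure 1 at position 4): ranking walks positions 4-5-6-3-2-1, expanding outward from the peak — single-peaked.
Bloc 2 (peak Option II at position 5): ranking walks positions 5-6-4-3-2-1, expanding outward from the peak — single-peaked.
Bloc 3 (peak Measure 1 at position 4): ranking walks positions 4-5-3-6-2-1, expanding outward from the peak — single-peaked.
Bloc 4 (peak Plan A at position 2): ranking walks positions 2-1-3-4-5-6, expanding outward from the peak — single-peaked.
Bloc 5 (peak Plan D at position 6): ranking walks positions 6-5-4-3-2-1, expanding outward from the peak — single-peaked.
Bloc 6 (peak Plan A at position 2): ranking walks positions 2-3-4-1-5-6, expanding outward from the peak — single-peaked.
Bloc 7 (peak Option IV at position 1): ranking walks positions 1-2-3-4-5-6, expanding outward from the peak — single-peaked.
Bloc 8 (peak Option III at position 3): ranking walks positions 3-4-2-1-5-6, expanding outward from the peak — single-peaked.
Every ranking is single-peaked on this axis.

yes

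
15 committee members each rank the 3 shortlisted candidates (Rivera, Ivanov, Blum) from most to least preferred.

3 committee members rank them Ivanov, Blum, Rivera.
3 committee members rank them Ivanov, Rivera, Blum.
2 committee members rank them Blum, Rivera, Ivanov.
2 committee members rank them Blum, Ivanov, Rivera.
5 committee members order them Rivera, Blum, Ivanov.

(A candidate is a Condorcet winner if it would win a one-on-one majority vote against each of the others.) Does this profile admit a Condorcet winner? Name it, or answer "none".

none

Pairwise majorities:
Rivera vs Ivanov: Ivanov wins 8–7.
Rivera–Blum: Rivera 8–7.
Ivanov vs Blum: Blum wins 9–6.
No candidate is unbeaten: Rivera loses to Ivanov; Ivanov loses to Blum; Blum loses to Rivera. In particular Rivera → Blum → Ivanov → Rivera is a majority cycle — no Condorcet winner exists.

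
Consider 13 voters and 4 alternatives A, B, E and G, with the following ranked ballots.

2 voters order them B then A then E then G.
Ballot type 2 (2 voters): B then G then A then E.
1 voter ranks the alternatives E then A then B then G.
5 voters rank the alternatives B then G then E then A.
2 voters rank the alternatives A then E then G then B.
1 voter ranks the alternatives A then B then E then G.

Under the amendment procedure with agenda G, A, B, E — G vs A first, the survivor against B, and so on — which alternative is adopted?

Round 1: G vs A — 7–6, G advances.
Round 2: G vs B — 2–11, B advances.
Round 3: B vs E — 10–3, B advances.
The agenda winner is B.

B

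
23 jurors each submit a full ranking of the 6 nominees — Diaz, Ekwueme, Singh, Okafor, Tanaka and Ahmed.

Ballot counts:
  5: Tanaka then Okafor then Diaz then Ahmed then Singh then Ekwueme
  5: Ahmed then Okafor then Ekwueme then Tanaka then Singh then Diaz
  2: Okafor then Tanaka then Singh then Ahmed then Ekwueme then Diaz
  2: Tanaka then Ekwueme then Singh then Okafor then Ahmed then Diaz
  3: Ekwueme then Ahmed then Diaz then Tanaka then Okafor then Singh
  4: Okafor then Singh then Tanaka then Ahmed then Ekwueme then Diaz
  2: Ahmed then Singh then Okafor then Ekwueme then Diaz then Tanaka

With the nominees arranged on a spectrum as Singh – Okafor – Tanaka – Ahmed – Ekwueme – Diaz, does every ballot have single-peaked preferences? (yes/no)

no

Axis positions: Singh=1, Okafor=2, Tanaka=3, Ahmed=4, Ekwueme=5, Diaz=6.
Group 1: ranking walks positions 3-2-6-4-1-5; Diaz is ranked above Ahmed even though Ahmed lies between Diaz and the peak Tanaka on the axis — preferences dip and rise again. Not single-peaked.
Group 2: ranking walks positions 4-2-5-3-1-6; Okafor is ranked above Tanaka even though Tanaka lies between Okafor and the peak Ahmed on the axis — preferences dip and rise again. Not single-peaked.
Group 3 (peak Okafor at position 2): ranking walks positions 2-3-1-4-5-6, expanding outward from the peak — single-peaked.
Group 4: ranking walks positions 3-5-1-2-4-6; Ekwueme is ranked above Ahmed even though Ahmed lies between Ekwueme and the peak Tanaka on the axis — preferences dip and rise again. Not single-peaked.
Group 5 (peak Ekwueme at position 5): ranking walks positions 5-4-6-3-2-1, expanding outward from the peak — single-peaked.
Group 6 (peak Okafor at position 2): ranking walks positions 2-1-3-4-5-6, expanding outward from the peak — single-peaked.
Group 7: ranking walks positions 4-1-2-5-6-3; Singh is ranked above Tanaka even though Tanaka lies between Singh and the peak Ahmed on the axis — preferences dip and rise again. Not single-peaked.
Group 1 violates single-peakedness, so the profile is not single-peaked on this axis.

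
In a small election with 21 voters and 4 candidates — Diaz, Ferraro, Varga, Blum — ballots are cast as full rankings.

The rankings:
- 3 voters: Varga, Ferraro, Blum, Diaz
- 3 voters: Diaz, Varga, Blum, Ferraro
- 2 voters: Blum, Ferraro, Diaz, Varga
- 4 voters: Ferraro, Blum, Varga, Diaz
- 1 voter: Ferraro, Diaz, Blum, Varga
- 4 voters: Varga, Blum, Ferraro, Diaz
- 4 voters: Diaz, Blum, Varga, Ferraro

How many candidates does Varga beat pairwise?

Varga against each rival (21 voters):
Varga–Diaz: Varga 11–10.
Varga vs Ferraro: 3+3+4+4 = 14 for Varga, 7 for Ferraro — Varga by 14–7.
Varga vs Blum: Varga preferred on 3+3+4 = 10 ballots; Blum wins 11–10.
Varga beats Diaz, Ferraro; loses to Blum — 2 pairwise wins.

2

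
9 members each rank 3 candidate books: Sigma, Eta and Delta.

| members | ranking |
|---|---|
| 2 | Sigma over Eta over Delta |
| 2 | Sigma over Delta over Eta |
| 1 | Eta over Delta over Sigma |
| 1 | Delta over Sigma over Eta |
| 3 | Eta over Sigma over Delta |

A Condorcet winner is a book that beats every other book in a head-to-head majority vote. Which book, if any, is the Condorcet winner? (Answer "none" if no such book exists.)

Pairwise majorities:
Sigma vs Eta: Sigma, 5–4.
Sigma vs Delta: Sigma wins 7–2.
Eta–Delta: Eta 6–3.
Sigma beats each of Eta, Delta — Sigma is the Condorcet winner.

Sigma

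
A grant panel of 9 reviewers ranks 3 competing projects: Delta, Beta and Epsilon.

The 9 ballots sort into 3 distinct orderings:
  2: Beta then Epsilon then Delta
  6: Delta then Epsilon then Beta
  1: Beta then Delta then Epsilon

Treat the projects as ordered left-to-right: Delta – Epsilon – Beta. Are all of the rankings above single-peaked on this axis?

no

Axis positions: Delta=1, Epsilon=2, Beta=3.
Faction 1 (peak Beta at position 3): ranking walks positions 3-2-1, expanding outward from the peak — single-peaked.
Faction 2 (peak Delta at position 1): ranking walks positions 1-2-3, expanding outward from the peak — single-peaked.
Faction 3: ranking walks positions 3-1-2; Delta is ranked above Epsilon even though Epsilon lies between Delta and the peak Beta on the axis — preferences dip and rise again. Not single-peaked.
Faction 3 violates single-peakedness, so the profile is not single-peaked on this axis.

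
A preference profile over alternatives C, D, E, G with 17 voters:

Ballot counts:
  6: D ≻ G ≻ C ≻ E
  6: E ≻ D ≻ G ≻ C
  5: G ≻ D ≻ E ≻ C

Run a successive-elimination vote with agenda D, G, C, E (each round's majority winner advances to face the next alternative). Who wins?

Round 1: D vs G — 12–5, D advances.
Round 2: D vs C — 17–0, D advances.
Round 3: D vs E — 11–6, D advances.
The agenda winner is D.

D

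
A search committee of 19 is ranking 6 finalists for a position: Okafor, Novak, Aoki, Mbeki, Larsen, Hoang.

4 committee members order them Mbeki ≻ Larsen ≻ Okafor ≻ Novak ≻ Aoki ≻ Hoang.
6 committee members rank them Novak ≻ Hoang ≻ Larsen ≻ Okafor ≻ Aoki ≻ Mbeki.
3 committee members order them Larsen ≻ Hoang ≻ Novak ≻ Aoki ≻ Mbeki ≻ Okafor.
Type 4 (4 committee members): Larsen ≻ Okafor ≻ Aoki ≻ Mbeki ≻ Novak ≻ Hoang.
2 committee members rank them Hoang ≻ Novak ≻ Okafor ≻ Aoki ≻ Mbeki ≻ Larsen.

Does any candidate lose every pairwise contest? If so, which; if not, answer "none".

Pairwise majorities:
Okafor vs Novak: Okafor is ranked higher on 4+4 = 8 ballots, Novak on 11. Novak wins 11–8.
Okafor vs Aoki: Okafor, 16–3.
Okafor vs Mbeki: Okafor preferred on 6+4+2 = 12 ballots; Okafor wins 12–7.
Okafor vs Larsen: 2 for Okafor, 17 for Larsen — Larsen by 17–2.
Okafor vs Hoang: Hoang, 11–8.
Novak vs Aoki: 4+6+3+2 = 15 for Novak, 4 for Aoki — Novak by 15–4.
Novak–Mbeki: Novak 11–8.
Novak vs Larsen: Novak preferred on 6+2 = 8 ballots; Larsen wins 11–8.
Novak vs Hoang: Novak wins 14–5.
Aoki vs Mbeki: Aoki wins 15–4.
Aoki vs Larsen: Aoki preferred on 2 ballots; Larsen wins 17–2.
Aoki vs Hoang: Hoang wins 11–8.
Mbeki vs Larsen: 6 to 13, Larsen.
Mbeki vs Hoang: Hoang wins 11–8.
Larsen vs Hoang: Larsen wins 11–8.
Mbeki is beaten in every head-to-head and is the Condorcet loser.

Mbeki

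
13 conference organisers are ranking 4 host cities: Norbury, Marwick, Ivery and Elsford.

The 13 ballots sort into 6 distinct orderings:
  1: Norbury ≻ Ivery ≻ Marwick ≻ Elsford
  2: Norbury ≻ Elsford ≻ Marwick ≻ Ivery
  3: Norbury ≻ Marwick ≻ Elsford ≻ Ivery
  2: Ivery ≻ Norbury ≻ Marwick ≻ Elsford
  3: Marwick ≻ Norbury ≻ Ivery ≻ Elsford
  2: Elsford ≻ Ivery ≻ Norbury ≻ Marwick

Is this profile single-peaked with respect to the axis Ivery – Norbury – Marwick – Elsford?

no

Axis positions: Ivery=1, Norbury=2, Marwick=3, Elsford=4.
Cluster 1 (peak Norbury at position 2): ranking walks positions 2-1-3-4, expanding outward from the peak — single-peaked.
Cluster 2: ranking walks positions 2-4-3-1; Elsford is ranked above Marwick even though Marwick lies between Elsford and the peak Norbury on the axis — preferences dip and rise again. Not single-peaked.
Cluster 3 (peak Norbury at position 2): ranking walks positions 2-3-4-1, expanding outward from the peak — single-peaked.
Cluster 4 (peak Ivery at position 1): ranking walks positions 1-2-3-4, expanding outward from the peak — single-peaked.
Cluster 5 (peak Marwick at position 3): ranking walks positions 3-2-1-4, expanding outward from the peak — single-peaked.
Cluster 6: ranking walks positions 4-1-2-3; Ivery is ranked above Marwick even though Marwick lies between Ivery and the peak Elsford on the axis — preferences dip and rise again. Not single-peaked.
Cluster 2 violates single-peakedness, so the profile is not single-peaked on this axis.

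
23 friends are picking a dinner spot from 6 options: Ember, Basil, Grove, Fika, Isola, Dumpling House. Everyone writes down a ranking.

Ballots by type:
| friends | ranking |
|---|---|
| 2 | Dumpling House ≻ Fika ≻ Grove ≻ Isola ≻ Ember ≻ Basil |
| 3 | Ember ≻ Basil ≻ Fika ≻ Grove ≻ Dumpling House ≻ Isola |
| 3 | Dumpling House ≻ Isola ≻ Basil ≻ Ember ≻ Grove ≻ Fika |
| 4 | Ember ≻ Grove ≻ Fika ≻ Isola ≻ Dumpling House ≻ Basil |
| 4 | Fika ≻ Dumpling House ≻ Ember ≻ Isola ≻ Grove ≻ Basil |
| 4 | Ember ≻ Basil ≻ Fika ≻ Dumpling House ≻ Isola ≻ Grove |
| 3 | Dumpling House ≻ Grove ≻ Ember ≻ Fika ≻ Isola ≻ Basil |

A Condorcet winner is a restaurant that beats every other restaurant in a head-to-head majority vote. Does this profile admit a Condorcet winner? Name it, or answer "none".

Head-to-head results (23 friends):
Ember–Basil: Ember 20–3.
Ember vs Grove: Ember wins 18–5.
Ember–Fika: Ember 17–6.
Ember vs Isola: Ember wins 18–5.
Ember–Dumpling House: Dumpling House 12–11.
Basil–Grove: Grove 13–10.
Basil vs Fika: Fika wins 13–10.
Basil–Isola: Isola 16–7.
Basil vs Dumpling House: Dumpling House wins 16–7.
Grove–Fika: Fika 13–10.
Grove–Isola: Grove 12–11.
Grove vs Dumpling House: Dumpling House wins 16–7.
Fika–Isola: Fika 20–3.
Fika vs Dumpling House: Fika wins 15–8.
Isola–Dumpling House: Dumpling House 19–4.
Each restaurant drops at least one matchup (Ember loses to Dumpling House; Basil loses to Ember; Grove loses to Ember; Fika loses to Ember; Isola loses to Ember; Dumpling House loses to Fika); the cycle Ember → Fika → Dumpling House → Ember rules out a Condorcet winner.

none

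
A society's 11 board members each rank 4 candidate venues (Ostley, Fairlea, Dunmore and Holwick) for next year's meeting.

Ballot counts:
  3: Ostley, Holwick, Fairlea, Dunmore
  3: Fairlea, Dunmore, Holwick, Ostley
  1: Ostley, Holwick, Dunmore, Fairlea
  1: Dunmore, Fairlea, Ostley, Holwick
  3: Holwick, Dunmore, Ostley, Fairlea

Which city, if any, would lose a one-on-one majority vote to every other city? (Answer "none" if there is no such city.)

Head-to-head results (11 organisers):
Ostley vs Fairlea: 3+1+3 = 7 for Ostley, 4 for Fairlea — Ostley by 7–4.
Ostley–Dunmore: Dunmore 7–4.
Ostley vs Holwick: Holwick, 6–5.
Fairlea vs Dunmore: Fairlea wins 6–5.
Fairlea vs Holwick: Holwick wins 7–4.
Dunmore vs Holwick: Holwick, 7–4.
Each city has at least one pairwise win (Ostley beats Fairlea; Fairlea beats Dunmore; Dunmore beats Ostley; Holwick beats Ostley) — no Condorcet loser.

none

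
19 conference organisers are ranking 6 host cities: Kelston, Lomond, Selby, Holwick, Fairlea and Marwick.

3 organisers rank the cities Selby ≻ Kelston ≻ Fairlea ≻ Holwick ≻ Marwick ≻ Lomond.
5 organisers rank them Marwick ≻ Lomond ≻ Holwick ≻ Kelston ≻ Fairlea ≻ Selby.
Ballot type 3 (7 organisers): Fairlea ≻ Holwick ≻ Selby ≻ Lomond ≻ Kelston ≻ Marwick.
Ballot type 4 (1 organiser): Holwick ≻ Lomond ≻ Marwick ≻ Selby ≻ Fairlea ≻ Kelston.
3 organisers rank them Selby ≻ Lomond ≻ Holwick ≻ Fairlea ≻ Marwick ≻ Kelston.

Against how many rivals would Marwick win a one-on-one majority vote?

0

Marwick against each rival (19 organisers):
Marwick vs Kelston: Marwick is ranked higher on 5+1+3 = 9 ballots, Kelston on 10. Kelston wins 10–9.
Marwick–Lomond: Lomond 11–8.
Marwick vs Selby: Selby, 13–6.
Marwick vs Holwick: 5 to 14, Holwick.
Marwick vs Fairlea: 6 to 13, Fairlea.
Marwick beats no one; loses to Kelston, Lomond, Selby, Holwick, Fairlea — 0 pairwise wins.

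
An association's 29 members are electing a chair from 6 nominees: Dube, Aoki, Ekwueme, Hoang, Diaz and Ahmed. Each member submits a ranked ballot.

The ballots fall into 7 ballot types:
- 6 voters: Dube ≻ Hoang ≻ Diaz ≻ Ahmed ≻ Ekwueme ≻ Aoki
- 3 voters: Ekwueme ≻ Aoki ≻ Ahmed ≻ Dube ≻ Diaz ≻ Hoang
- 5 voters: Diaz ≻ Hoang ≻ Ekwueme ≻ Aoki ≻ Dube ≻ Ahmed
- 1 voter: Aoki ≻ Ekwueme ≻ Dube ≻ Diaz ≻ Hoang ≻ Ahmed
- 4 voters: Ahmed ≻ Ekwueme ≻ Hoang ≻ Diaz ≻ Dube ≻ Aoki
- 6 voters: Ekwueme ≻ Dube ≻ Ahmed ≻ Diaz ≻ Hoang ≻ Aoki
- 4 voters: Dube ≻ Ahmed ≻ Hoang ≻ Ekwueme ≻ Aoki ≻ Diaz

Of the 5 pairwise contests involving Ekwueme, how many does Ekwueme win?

4

Ekwueme against each rival (29 voters):
Ekwueme vs Dube: 3+5+1+4+6 = 19 for Ekwueme, 10 for Dube — Ekwueme by 19–10.
Ekwueme vs Aoki: Ekwueme preferred on 6+3+5+4+6+4 = 28 ballots; Ekwueme wins 28–1.
Ekwueme vs Hoang: 3+1+4+6 = 14 for Ekwueme, 15 for Hoang — Hoang by 15–14.
Ekwueme–Diaz: Ekwueme 18–11.
Ekwueme vs Ahmed: 3+5+1+6 = 15 for Ekwueme, 14 for Ahmed — Ekwueme by 15–14.
Ekwueme beats Dube, Aoki, Diaz, Ahmed; loses to Hoang — 4 pairwise wins.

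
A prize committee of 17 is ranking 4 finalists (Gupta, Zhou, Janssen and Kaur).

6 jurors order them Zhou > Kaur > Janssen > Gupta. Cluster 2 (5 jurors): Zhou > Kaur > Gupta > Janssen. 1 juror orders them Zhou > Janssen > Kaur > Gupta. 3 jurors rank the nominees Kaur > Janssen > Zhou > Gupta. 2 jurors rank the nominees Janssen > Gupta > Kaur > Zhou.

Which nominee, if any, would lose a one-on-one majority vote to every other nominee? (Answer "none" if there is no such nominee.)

Gupta

Head-to-head results (17 jurors):
Gupta–Zhou: Zhou 15–2.
Gupta vs Janssen: Gupta is ranked higher on 5 ballots, Janssen on 12. Janssen wins 12–5.
Gupta–Kaur: Kaur 15–2.
Zhou vs Janssen: Zhou, 12–5.
Zhou vs Kaur: Zhou preferred on 6+5+1 = 12 ballots; Zhou wins 12–5.
Janssen vs Kaur: 3 to 14, Kaur.
Only Gupta has no wins; Gupta is the Condorcet loser.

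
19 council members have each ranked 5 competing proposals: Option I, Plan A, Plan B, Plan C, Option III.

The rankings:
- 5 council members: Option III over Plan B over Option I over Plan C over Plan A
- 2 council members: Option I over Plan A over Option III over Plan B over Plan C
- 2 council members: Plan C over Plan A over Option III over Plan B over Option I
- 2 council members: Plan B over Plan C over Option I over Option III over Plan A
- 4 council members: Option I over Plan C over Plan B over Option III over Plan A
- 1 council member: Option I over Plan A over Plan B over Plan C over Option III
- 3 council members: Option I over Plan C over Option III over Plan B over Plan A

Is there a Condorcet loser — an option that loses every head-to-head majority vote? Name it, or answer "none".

Plan A

Pairwise majorities:
Option I vs Plan A: 5+2+2+4+1+3 = 17 for Option I, 2 for Plan A — Option I by 17–2.
Option I–Plan B: Option I 10–9.
Option I vs Plan C: 15 to 4, Option I.
Option I vs Option III: Option I preferred on 2+2+4+1+3 = 12 ballots; Option I wins 12–7.
Plan A vs Plan B: 5 to 14, Plan B.
Plan A vs Plan C: Plan C wins 16–3.
Plan A vs Option III: Plan A is ranked higher on 2+2+1 = 5 ballots, Option III on 14. Option III wins 14–5.
Plan B–Plan C: Plan B 10–9.
Plan B vs Option III: Plan B preferred on 2+4+1 = 7 ballots; Option III wins 12–7.
Plan C vs Option III: Plan C is ranked higher on 2+2+4+1+3 = 12 ballots, Option III on 7. Plan C wins 12–7.
Only Plan A has no wins; Plan A is the Condorcet loser.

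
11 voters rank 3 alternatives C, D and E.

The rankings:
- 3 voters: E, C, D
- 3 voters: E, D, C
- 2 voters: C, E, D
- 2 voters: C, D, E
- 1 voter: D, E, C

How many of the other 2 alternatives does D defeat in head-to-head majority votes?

D against each rival (11 voters):
D vs C: C wins 7–4.
D vs E: E, 8–3.
D beats no one; loses to C, E — 0 pairwise wins.

0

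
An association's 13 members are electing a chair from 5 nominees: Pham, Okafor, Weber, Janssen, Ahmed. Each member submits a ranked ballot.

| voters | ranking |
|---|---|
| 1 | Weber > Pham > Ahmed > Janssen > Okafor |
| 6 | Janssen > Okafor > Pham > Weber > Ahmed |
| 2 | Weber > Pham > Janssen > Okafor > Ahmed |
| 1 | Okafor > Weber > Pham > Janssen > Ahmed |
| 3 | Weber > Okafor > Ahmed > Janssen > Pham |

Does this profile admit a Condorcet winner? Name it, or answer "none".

Pairwise majorities:
Pham–Okafor: Okafor 10–3.
Pham vs Weber: Weber wins 7–6.
Pham–Janssen: Janssen 9–4.
Pham vs Ahmed: Pham, 10–3.
Okafor vs Weber: Okafor, 7–6.
Okafor vs Janssen: Janssen, 9–4.
Okafor vs Ahmed: Okafor wins 12–1.
Weber vs Janssen: Weber wins 7–6.
Weber vs Ahmed: Weber wins 13–0.
Janssen vs Ahmed: Janssen, 9–4.
Every candidate loses at least once (Pham loses to Okafor; Okafor loses to Janssen; Weber loses to Okafor; Janssen loses to Weber; Ahmed loses to Pham). The majority relation contains the cycle Okafor > Weber > Janssen > Okafor, so there is no Condorcet winner.

none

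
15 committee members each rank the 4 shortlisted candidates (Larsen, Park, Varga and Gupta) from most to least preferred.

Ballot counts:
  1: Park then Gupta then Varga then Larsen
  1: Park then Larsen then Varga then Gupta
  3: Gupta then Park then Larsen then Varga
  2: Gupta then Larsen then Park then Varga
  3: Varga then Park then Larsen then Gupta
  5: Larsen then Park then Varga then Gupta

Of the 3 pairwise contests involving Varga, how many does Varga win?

Varga against each rival (15 committee members):
Varga vs Larsen: Larsen wins 11–4.
Varga–Park: Park 12–3.
Varga vs Gupta: 9 to 6, Varga.
Varga beats Gupta; loses to Larsen, Park — 1 pairwise win.

1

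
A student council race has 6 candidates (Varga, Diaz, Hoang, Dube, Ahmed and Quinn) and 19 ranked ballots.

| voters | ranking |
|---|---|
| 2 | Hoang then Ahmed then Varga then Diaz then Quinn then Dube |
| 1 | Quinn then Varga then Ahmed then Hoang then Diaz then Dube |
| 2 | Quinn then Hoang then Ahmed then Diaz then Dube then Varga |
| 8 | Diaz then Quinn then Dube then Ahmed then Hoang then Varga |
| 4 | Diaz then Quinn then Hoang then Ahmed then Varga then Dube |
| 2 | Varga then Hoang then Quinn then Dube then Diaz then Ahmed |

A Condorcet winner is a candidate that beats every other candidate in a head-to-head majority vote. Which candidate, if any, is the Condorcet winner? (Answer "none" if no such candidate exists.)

Head-to-head results (19 voters):
Varga–Diaz: Diaz 14–5.
Varga vs Hoang: Hoang wins 16–3.
Varga–Dube: Dube 10–9.
Varga–Ahmed: Ahmed 16–3.
Varga–Quinn: Quinn 15–4.
Diaz vs Hoang: Diaz, 12–7.
Diaz vs Dube: Diaz preferred on 2+1+2+8+4 = 17 ballots; Diaz wins 17–2.
Diaz vs Ahmed: Diaz wins 14–5.
Diaz vs Quinn: Diaz wins 14–5.
Hoang vs Dube: Hoang wins 11–8.
Hoang vs Ahmed: Hoang preferred on 2+2+4+2 = 10 ballots; Hoang wins 10–9.
Hoang vs Quinn: Quinn, 15–4.
Dube vs Ahmed: Dube preferred on 8+2 = 10 ballots; Dube wins 10–9.
Dube vs Quinn: Dube preferred on 0 ballots; Quinn wins 19–0.
Ahmed–Quinn: Quinn 17–2.
Diaz beats each of Varga, Hoang, Dube, Ahmed, Quinn — Diaz is the Condorcet winner.

Diaz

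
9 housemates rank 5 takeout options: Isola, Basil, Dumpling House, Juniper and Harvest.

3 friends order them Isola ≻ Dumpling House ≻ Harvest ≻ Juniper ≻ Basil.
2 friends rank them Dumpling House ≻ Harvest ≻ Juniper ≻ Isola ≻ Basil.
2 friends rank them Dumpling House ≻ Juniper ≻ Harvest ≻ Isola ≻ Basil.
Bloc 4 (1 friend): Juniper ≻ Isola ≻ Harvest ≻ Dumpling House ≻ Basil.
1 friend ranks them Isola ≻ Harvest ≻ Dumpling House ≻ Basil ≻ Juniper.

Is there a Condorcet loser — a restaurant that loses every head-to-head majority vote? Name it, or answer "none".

Pairwise majorities:
Isola vs Basil: Isola, 9–0.
Isola vs Dumpling House: Isola preferred on 3+1+1 = 5 ballots; Isola wins 5–4.
Isola vs Juniper: Juniper, 5–4.
Isola vs Harvest: 5 to 4, Isola.
Basil vs Dumpling House: Basil is ranked higher on 0 ballots, Dumpling House on 9. Dumpling House wins 9–0.
Basil vs Juniper: 1 for Basil, 8 for Juniper — Juniper by 8–1.
Basil–Harvest: Harvest 9–0.
Dumpling House vs Juniper: Dumpling House, 8–1.
Dumpling House vs Harvest: Dumpling House wins 7–2.
Juniper vs Harvest: Harvest, 6–3.
Only Basil has no wins; Basil is the Condorcet loser.

Basil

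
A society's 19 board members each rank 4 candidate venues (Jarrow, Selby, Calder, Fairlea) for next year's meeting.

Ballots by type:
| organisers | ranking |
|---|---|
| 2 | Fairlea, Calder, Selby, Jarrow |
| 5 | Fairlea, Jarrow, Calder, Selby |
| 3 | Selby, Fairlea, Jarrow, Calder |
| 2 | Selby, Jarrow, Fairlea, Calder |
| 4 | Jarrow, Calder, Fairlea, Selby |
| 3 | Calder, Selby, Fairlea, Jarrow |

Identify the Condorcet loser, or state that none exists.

none

Pairwise majorities:
Jarrow vs Selby: Jarrow is ranked higher on 5+4 = 9 ballots, Selby on 10. Selby wins 10–9.
Jarrow vs Calder: 5+3+2+4 = 14 for Jarrow, 5 for Calder — Jarrow by 14–5.
Jarrow vs Fairlea: 6 to 13, Fairlea.
Selby vs Calder: Selby preferred on 3+2 = 5 ballots; Calder wins 14–5.
Selby vs Fairlea: Fairlea wins 11–8.
Calder–Fairlea: Fairlea 12–7.
Each city has at least one pairwise win (Jarrow beats Calder; Selby beats Jarrow; Calder beats Selby; Fairlea beats Jarrow) — no Condorcet loser.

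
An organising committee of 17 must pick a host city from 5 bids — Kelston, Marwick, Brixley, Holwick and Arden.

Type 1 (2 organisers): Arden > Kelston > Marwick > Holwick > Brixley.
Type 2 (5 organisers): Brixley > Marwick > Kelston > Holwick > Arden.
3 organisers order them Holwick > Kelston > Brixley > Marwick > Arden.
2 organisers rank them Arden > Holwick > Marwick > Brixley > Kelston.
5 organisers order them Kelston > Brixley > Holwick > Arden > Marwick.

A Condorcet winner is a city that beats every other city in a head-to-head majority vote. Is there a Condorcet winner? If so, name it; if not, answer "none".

Kelston

Check each pair by majority over 17 ballots:
Kelston vs Marwick: 10 to 7, Kelston.
Kelston vs Brixley: 10 to 7, Kelston.
Kelston vs Holwick: 12 to 5, Kelston.
Kelston vs Arden: Kelston preferred on 5+3+5 = 13 ballots; Kelston wins 13–4.
Marwick vs Brixley: Brixley wins 13–4.
Marwick vs Holwick: 7 to 10, Holwick.
Marwick vs Arden: Arden, 9–8.
Brixley vs Holwick: Brixley, 10–7.
Brixley vs Arden: 13 to 4, Brixley.
Holwick vs Arden: Holwick is ranked higher on 5+3+5 = 13 ballots, Arden on 4. Holwick wins 13–4.
Only Kelston has no losses; Kelston is the Condorcet winner.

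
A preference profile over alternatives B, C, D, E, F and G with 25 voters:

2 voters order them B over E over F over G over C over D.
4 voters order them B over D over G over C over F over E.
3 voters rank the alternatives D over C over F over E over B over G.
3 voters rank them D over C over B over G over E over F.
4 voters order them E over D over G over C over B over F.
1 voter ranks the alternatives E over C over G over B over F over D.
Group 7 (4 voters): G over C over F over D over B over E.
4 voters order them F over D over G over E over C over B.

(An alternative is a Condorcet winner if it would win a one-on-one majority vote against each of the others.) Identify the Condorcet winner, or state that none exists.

Check each pair by majority over 25 ballots:
B vs C: B preferred on 2+4 = 6 ballots; C wins 19–6.
B vs D: B preferred on 2+4+1 = 7 ballots; D wins 18–7.
B vs E: B preferred on 2+4+3+4 = 13 ballots; B wins 13–12.
B vs F: B wins 14–11.
B vs G: G, 13–12.
C vs D: C is ranked higher on 2+1+4 = 7 ballots, D on 18. D wins 18–7.
C vs E: C wins 14–11.
C–F: C 19–6.
C vs G: G wins 18–7.
D vs E: 18 to 7, D.
D–F: D 14–11.
D vs G: D, 18–7.
E vs F: 10 to 15, F.
E vs G: G wins 15–10.
F vs G: F is ranked higher on 2+3+4 = 9 ballots, G on 16. G wins 16–9.
D wins every pairwise contest, so D is the Condorcet winner.

D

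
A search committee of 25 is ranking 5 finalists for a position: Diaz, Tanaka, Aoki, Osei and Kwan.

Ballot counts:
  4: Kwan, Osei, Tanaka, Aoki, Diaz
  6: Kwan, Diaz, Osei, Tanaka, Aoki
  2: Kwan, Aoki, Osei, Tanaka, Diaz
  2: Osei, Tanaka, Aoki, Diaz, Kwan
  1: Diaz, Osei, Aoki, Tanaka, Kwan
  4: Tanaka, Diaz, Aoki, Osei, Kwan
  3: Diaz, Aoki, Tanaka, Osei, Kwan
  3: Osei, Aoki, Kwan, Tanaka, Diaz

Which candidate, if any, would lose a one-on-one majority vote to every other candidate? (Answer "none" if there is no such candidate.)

Pairwise majorities:
Diaz vs Tanaka: 6+1+3 = 10 for Diaz, 15 for Tanaka — Tanaka by 15–10.
Diaz vs Aoki: Diaz wins 14–11.
Diaz vs Osei: Diaz preferred on 6+1+4+3 = 14 ballots; Diaz wins 14–11.
Diaz vs Kwan: 10 to 15, Kwan.
Tanaka vs Aoki: Tanaka, 16–9.
Tanaka vs Osei: Tanaka preferred on 4+3 = 7 ballots; Osei wins 18–7.
Tanaka vs Kwan: Tanaka is ranked higher on 2+1+4+3 = 10 ballots, Kwan on 15. Kwan wins 15–10.
Aoki vs Osei: Osei, 16–9.
Aoki vs Kwan: 13 to 12, Aoki.
Osei vs Kwan: Osei wins 13–12.
Each candidate has at least one pairwise win (Diaz beats Aoki; Tanaka beats Diaz; Aoki beats Kwan; Osei beats Tanaka; Kwan beats Diaz) — no Condorcet loser.

none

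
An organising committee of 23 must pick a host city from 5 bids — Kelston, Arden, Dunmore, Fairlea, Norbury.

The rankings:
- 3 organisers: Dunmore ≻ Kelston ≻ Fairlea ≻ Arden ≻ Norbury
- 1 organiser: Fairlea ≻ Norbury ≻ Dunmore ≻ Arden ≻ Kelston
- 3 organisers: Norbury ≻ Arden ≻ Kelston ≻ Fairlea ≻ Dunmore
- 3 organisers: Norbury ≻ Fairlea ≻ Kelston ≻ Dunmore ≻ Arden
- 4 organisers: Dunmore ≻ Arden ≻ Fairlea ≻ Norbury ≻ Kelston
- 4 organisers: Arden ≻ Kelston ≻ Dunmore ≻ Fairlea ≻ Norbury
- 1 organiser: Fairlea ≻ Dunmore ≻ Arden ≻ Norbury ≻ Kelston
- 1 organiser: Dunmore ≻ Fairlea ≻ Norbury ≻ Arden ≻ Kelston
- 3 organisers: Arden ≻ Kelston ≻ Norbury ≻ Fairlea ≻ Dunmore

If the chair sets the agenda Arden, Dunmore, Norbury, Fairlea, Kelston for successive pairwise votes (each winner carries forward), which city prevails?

Kelston

Round 1: Arden vs Dunmore — 10–13, Dunmore advances.
Round 2: Dunmore vs Norbury — 13–10, Dunmore advances.
Round 3: Dunmore vs Fairlea — 12–11, Dunmore advances.
Round 4: Dunmore vs Kelston — 10–13, Kelston advances.
Kelston survives the agenda.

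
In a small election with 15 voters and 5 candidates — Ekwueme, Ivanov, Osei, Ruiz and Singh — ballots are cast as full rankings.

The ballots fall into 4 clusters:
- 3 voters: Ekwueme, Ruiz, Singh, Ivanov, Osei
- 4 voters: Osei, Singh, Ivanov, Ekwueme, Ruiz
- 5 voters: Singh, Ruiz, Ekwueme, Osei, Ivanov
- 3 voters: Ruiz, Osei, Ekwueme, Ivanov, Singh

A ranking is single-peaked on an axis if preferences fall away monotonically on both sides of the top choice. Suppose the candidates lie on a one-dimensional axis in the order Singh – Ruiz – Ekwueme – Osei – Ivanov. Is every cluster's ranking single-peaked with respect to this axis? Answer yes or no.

no

Axis positions: Singh=1, Ruiz=2, Ekwueme=3, Osei=4, Ivanov=5.
Cluster 1: ranking walks positions 3-2-1-5-4; Ivanov is ranked above Osei even though Osei lies between Ivanov and the peak Ekwueme on the axis — preferences dip and rise again. Not single-peaked.
Cluster 2: ranking walks positions 4-1-5-3-2; Singh is ranked above Ekwueme even though Ekwueme lies between Singh and the peak Osei on the axis — preferences dip and rise again. Not single-peaked.
Cluster 3 (peak Singh at position 1): ranking walks positions 1-2-3-4-5, expanding outward from the peak — single-peaked.
Cluster 4: ranking walks positions 2-4-3-5-1; Osei is ranked above Ekwueme even though Ekwueme lies between Osei and the peak Ruiz on the axis — preferences dip and rise again. Not single-peaked.
Cluster 1 violates single-peakedness, so the profile is not single-peaked on this axis.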